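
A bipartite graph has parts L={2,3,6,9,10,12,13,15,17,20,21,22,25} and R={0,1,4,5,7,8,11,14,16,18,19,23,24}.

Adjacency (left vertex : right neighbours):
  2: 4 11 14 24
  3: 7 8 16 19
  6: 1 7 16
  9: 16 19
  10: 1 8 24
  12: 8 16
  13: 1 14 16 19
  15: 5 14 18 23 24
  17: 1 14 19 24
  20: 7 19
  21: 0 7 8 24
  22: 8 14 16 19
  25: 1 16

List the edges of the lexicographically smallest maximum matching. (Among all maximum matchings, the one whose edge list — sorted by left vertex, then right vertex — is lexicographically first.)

Lex-smallest maximum matching: {(2,4), (3,7), (6,1), (9,16), (10,8), (13,14), (15,5), (17,24), (20,19), (21,0)}

|M| = 10 (so the lex-smallest maximum matching has 10 edges)
process left vertices in ascending order; for each, take the smallest-labelled available neighbour that still permits 10 edges overall, or leave it unmatched if none does
lex-smallest matching: {2-4, 3-7, 6-1, 9-16, 10-8, 13-14, 15-5, 17-24, 20-19, 21-0}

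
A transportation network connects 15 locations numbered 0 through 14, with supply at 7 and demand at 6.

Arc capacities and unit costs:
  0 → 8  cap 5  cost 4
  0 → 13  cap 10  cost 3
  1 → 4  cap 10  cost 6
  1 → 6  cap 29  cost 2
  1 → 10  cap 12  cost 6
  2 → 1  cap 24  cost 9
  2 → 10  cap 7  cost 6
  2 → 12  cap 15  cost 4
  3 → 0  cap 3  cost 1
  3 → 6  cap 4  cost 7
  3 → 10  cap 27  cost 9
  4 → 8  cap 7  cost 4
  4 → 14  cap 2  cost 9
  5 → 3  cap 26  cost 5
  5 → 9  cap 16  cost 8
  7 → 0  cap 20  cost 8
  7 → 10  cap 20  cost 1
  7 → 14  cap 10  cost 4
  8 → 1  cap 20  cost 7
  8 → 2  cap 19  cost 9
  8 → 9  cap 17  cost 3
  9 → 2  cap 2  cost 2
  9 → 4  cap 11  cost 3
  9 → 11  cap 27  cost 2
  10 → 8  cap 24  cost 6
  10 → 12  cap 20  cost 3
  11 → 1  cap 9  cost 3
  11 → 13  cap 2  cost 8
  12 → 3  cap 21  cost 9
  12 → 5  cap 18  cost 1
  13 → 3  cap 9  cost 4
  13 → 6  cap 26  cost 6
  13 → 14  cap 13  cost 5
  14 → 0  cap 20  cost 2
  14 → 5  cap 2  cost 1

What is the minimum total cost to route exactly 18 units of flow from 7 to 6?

Minimum cost for 18 units: 278

shortest-cost path #1: 7→14→0→13→6 push 10 @ unit cost 15 (adds 150)
shortest-cost path #2: 7→10→8→1→6 push 8 @ unit cost 16 (adds 128)
total cost = 278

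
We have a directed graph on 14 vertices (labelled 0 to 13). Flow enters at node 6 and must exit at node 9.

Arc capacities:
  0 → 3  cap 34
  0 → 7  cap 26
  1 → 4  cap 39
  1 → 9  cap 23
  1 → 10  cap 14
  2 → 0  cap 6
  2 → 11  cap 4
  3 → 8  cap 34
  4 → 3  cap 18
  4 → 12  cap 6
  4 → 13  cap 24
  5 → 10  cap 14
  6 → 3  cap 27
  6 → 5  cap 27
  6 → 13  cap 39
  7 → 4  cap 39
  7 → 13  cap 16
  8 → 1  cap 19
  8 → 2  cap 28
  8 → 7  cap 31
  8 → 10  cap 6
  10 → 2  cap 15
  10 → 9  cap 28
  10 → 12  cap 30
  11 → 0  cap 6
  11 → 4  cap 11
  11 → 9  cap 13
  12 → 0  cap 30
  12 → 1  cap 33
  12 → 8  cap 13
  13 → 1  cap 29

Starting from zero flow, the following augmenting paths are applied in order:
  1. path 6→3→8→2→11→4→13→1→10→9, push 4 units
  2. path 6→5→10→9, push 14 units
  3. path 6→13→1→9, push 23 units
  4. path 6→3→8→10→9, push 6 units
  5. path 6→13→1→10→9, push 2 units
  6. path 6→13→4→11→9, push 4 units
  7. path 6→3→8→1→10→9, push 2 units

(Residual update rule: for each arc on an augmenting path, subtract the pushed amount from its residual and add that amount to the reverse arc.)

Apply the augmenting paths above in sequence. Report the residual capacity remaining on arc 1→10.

after path 1 (6→3→8→2→11→4→13→1→10→9, push 4): res(1,10)=10
after path 2 (6→5→10→9, push 14): res(1,10)=10
after path 3 (6→13→1→9, push 23): res(1,10)=10
after path 4 (6→3→8→10→9, push 6): res(1,10)=10
after path 5 (6→13→1→10→9, push 2): res(1,10)=8
after path 6 (6→13→4→11→9, push 4): res(1,10)=8
after path 7 (6→3→8→1→10→9, push 2): res(1,10)=6

Residual capacity of (1,10): 6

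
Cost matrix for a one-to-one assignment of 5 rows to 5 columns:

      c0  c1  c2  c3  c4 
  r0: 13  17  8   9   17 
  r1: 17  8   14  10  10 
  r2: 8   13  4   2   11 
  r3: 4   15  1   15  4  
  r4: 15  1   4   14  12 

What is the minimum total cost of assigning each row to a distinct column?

Minimum assignment cost: 25

optimal assignment: row0→col2 (cost 8), row1→col4 (cost 10), row2→col3 (cost 2), row3→col0 (cost 4), row4→col1 (cost 1)
total = 8 + 10 + 2 + 4 + 1 = 25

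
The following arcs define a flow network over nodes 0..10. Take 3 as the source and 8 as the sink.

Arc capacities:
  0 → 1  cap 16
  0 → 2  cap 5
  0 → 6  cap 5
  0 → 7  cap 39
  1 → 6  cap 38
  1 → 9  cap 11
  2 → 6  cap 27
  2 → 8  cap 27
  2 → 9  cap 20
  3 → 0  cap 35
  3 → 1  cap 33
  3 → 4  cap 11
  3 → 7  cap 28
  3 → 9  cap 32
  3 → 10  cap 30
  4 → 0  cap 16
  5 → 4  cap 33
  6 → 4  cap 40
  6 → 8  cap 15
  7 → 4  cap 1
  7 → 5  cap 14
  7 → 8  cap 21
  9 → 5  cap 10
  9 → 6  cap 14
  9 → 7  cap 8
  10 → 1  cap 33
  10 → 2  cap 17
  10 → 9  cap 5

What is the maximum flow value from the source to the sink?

Maximum flow value: 58

augment #1: 3→7→8 bottleneck 21, total now 21
augment #2: 3→0→2→8 bottleneck 5, total now 26
augment #3: 3→0→6→8 bottleneck 5, total now 31
augment #4: 3→1→6→8 bottleneck 10, total now 41
augment #5: 3→10→2→8 bottleneck 17, total now 58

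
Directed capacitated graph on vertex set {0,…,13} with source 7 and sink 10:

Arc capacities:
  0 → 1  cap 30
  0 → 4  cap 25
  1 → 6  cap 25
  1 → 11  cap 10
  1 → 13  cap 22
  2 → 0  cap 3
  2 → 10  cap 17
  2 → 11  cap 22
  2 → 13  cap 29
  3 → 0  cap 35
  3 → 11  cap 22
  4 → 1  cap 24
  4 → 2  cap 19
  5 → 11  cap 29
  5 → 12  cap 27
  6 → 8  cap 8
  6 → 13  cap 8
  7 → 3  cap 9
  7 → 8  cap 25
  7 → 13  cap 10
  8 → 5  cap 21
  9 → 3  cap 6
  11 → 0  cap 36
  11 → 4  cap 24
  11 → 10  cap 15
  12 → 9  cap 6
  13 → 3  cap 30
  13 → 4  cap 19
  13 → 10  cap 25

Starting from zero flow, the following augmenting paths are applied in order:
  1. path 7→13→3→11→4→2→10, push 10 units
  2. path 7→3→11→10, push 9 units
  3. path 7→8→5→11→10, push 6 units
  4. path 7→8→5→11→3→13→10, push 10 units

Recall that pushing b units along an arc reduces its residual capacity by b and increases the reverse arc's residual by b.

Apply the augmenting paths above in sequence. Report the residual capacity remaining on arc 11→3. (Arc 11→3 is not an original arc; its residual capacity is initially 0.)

Residual capacity of (11,3): 9

after path 1 (7→13→3→11→4→2→10, push 10): res(11,3)=10
after path 2 (7→3→11→10, push 9): res(11,3)=19
after path 3 (7→8→5→11→10, push 6): res(11,3)=19
after path 4 (7→8→5→11→3→13→10, push 10): res(11,3)=9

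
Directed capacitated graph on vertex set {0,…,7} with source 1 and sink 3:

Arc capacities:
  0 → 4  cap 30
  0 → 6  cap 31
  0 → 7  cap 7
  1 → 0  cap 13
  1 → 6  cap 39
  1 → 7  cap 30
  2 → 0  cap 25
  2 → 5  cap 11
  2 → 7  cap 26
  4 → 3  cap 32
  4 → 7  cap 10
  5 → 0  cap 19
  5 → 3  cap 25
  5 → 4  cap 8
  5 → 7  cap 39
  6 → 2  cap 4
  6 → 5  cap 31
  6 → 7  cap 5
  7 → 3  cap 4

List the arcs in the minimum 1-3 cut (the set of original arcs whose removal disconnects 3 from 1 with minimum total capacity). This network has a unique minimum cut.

augment #1: 1→7→3 push 4
augment #2: 1→0→4→3 push 13
augment #3: 1→6→5→3 push 25
augment #4: 1→6→5→4→3 push 6
augment #5: 1→6→2→0→4→3 push 4
max flow = 52; residual-reachable set from 1 gives S-side
cut edges (S→T): {(1,0), (6,2), (6,5), (7,3)} total cap 52

Min-cut arcs: {(1,0), (6,2), (6,5), (7,3)} (total capacity 52)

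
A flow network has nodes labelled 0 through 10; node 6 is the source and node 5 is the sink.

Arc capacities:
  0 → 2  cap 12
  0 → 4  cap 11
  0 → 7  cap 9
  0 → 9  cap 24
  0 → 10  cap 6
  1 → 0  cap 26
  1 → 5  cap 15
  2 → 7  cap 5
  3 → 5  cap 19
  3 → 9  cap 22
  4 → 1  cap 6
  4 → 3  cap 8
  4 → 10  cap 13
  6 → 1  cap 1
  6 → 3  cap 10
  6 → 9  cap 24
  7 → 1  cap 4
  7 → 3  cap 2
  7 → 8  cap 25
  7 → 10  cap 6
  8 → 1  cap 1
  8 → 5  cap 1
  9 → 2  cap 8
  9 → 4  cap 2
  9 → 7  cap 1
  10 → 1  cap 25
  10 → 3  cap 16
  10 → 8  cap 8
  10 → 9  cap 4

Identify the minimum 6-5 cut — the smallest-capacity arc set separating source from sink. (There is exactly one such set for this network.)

Min-cut arcs: {(2,7), (6,1), (6,3), (9,4), (9,7)} (total capacity 19)

augment #1: 6→1→5 push 1
augment #2: 6→3→5 push 10
augment #3: 6→9→4→1→5 push 2
augment #4: 6→9→7→1→5 push 1
augment #5: 6→9→2→7→1→5 push 3
augment #6: 6→9→2→7→3→5 push 2
max flow = 19; residual-reachable set from 6 gives S-side
cut edges (S→T): {(2,7), (6,1), (6,3), (9,4), (9,7)} total cap 19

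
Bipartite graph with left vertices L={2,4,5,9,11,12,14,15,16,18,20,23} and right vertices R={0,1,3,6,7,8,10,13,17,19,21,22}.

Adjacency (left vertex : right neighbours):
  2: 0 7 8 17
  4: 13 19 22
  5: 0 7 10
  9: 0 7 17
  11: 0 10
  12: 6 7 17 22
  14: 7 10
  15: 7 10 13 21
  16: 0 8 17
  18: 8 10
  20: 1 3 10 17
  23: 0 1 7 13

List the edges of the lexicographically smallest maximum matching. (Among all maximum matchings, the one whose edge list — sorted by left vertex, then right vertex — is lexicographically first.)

Lex-smallest maximum matching: {(2,0), (4,13), (5,7), (9,17), (11,10), (12,6), (15,21), (16,8), (20,3), (23,1)}

|M| = 10 (so the lex-smallest maximum matching has 10 edges)
process left vertices in ascending order; for each, take the smallest-labelled available neighbour that still permits 10 edges overall, or leave it unmatched if none does
lex-smallest matching: {2-0, 4-13, 5-7, 9-17, 11-10, 12-6, 15-21, 16-8, 20-3, 23-1}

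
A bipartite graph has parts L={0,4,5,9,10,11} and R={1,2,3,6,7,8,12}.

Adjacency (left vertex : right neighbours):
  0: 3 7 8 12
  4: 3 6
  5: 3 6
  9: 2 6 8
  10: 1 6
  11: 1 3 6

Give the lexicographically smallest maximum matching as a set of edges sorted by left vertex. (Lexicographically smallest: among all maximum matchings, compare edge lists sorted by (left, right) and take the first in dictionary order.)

|M| = 5 (so the lex-smallest maximum matching has 5 edges)
process left vertices in ascending order; for each, take the smallest-labelled available neighbour that still permits 5 edges overall, or leave it unmatched if none does
lex-smallest matching: {0-7, 4-3, 5-6, 9-2, 10-1}

Lex-smallest maximum matching: {(0,7), (4,3), (5,6), (9,2), (10,1)}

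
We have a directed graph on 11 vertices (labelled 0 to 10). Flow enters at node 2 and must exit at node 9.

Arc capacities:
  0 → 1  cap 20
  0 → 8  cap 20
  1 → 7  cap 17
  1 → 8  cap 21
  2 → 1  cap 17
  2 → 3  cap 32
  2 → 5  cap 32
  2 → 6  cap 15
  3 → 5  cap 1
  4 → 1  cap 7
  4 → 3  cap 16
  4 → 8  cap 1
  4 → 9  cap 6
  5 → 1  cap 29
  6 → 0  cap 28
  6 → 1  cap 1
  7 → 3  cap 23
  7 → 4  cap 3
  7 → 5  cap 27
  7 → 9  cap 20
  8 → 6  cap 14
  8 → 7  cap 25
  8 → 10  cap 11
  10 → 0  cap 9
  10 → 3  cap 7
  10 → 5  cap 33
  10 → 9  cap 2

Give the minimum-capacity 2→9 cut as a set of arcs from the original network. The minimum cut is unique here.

augment #1: 2→1→7→9 push 17
augment #2: 2→5→1→8→7→9 push 3
augment #3: 2→5→1→8→10→9 push 2
augment #4: 2→5→1→8→7→4→9 push 3
max flow = 25; residual-reachable set from 2 gives S-side
cut edges (S→T): {(7,4), (7,9), (10,9)} total cap 25

Min-cut arcs: {(7,4), (7,9), (10,9)} (total capacity 25)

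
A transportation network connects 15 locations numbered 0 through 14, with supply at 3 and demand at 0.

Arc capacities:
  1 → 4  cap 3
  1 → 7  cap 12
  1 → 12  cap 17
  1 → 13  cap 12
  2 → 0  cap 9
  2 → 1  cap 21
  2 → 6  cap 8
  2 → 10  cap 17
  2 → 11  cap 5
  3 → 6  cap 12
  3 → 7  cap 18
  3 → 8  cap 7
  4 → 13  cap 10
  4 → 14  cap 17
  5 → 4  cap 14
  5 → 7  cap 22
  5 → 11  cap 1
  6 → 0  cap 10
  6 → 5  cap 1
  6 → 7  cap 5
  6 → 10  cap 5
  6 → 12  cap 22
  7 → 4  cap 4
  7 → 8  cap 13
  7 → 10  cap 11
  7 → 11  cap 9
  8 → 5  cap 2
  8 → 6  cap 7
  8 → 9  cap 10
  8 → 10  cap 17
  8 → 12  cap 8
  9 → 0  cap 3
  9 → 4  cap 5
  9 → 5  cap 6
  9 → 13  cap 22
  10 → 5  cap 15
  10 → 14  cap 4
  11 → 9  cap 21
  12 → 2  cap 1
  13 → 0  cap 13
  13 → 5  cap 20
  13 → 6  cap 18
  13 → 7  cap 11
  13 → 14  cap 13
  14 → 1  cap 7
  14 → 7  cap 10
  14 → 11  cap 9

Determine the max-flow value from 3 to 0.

augment #1: 3→6→0 bottleneck 10, total now 10
augment #2: 3→8→9→0 bottleneck 3, total now 13
augment #3: 3→6→12→2→0 bottleneck 1, total now 14
augment #4: 3→7→4→13→0 bottleneck 4, total now 18
augment #5: 3→8→9→13→0 bottleneck 4, total now 22
augment #6: 3→6→5→4→13→0 bottleneck 1, total now 23
augment #7: 3→7→8→9→13→0 bottleneck 3, total now 26
augment #8: 3→7→11→9→13→0 bottleneck 1, total now 27

Maximum flow value: 27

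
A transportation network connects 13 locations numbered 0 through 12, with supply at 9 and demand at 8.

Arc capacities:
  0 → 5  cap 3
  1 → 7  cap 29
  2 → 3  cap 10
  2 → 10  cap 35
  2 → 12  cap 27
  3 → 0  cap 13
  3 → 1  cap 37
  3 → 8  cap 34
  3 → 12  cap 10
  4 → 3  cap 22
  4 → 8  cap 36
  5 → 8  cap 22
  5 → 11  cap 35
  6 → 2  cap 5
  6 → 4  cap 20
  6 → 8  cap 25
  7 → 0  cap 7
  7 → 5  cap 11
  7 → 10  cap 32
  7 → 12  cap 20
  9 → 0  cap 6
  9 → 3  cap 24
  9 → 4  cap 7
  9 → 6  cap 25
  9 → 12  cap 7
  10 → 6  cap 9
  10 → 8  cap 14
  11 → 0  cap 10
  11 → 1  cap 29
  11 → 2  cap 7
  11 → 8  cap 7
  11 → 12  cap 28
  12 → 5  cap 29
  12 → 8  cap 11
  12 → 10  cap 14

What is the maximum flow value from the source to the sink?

Maximum flow value: 66

augment #1: 9→3→8 bottleneck 24, total now 24
augment #2: 9→4→8 bottleneck 7, total now 31
augment #3: 9→6→8 bottleneck 25, total now 56
augment #4: 9→12→8 bottleneck 7, total now 63
augment #5: 9→0→5→8 bottleneck 3, total now 66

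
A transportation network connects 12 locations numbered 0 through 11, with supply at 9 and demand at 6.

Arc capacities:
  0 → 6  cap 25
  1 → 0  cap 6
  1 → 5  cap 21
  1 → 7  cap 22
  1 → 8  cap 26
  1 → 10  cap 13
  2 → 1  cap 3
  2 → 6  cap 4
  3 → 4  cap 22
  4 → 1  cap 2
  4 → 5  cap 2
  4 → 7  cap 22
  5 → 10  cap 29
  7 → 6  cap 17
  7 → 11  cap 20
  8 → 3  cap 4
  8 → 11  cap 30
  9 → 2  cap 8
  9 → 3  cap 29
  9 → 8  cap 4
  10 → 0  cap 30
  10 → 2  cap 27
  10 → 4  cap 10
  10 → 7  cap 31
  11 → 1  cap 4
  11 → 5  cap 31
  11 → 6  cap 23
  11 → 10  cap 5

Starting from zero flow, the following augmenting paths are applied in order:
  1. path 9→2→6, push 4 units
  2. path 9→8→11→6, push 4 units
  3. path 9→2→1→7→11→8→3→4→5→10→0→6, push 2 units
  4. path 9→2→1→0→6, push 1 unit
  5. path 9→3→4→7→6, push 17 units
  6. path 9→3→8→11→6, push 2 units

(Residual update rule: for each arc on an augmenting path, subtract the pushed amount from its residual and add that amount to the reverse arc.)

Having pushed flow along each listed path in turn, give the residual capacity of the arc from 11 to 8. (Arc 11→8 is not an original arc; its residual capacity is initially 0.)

after path 1 (9→2→6, push 4): res(11,8)=0
after path 2 (9→8→11→6, push 4): res(11,8)=4
after path 3 (9→2→1→7→11→8→3→4→5→10→0→6, push 2): res(11,8)=2
after path 4 (9→2→1→0→6, push 1): res(11,8)=2
after path 5 (9→3→4→7→6, push 17): res(11,8)=2
after path 6 (9→3→8→11→6, push 2): res(11,8)=4

Residual capacity of (11,8): 4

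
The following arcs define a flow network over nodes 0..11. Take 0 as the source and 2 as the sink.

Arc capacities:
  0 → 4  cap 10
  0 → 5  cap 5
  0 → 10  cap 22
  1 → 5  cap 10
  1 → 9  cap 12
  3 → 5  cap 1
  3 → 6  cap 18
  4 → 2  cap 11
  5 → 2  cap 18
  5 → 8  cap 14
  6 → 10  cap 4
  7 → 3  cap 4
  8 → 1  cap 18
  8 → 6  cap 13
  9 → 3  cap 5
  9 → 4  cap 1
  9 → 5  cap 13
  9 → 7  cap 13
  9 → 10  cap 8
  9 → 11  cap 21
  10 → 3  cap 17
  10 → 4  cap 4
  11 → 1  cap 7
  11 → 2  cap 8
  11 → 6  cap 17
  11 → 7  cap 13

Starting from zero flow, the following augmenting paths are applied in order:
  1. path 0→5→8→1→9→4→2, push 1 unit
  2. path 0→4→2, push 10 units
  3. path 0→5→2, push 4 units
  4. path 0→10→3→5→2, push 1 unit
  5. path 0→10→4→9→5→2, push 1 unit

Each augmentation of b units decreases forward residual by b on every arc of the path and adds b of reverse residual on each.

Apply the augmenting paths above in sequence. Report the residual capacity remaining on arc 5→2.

after path 1 (0→5→8→1→9→4→2, push 1): res(5,2)=18
after path 2 (0→4→2, push 10): res(5,2)=18
after path 3 (0→5→2, push 4): res(5,2)=14
after path 4 (0→10→3→5→2, push 1): res(5,2)=13
after path 5 (0→10→4→9→5→2, push 1): res(5,2)=12

Residual capacity of (5,2): 12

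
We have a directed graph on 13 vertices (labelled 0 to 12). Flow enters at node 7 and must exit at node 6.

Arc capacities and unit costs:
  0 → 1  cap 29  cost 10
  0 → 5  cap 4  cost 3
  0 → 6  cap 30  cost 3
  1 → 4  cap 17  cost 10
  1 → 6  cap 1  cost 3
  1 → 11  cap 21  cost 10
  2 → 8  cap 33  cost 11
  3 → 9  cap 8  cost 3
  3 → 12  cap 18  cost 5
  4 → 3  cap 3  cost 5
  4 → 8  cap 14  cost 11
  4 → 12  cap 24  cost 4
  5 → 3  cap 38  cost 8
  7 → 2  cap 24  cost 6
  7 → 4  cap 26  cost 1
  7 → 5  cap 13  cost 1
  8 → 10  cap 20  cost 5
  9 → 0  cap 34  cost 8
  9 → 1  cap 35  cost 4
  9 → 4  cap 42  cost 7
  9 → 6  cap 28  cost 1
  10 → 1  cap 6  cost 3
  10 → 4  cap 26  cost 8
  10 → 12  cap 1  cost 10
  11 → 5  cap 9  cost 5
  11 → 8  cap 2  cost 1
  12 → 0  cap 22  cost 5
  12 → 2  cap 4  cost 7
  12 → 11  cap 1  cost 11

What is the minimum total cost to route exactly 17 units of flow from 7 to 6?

shortest-cost path #1: 7→4→3→9→6 push 3 @ unit cost 10 (adds 30)
shortest-cost path #2: 7→4→12→0→6 push 14 @ unit cost 13 (adds 182)
total cost = 212

Minimum cost for 17 units: 212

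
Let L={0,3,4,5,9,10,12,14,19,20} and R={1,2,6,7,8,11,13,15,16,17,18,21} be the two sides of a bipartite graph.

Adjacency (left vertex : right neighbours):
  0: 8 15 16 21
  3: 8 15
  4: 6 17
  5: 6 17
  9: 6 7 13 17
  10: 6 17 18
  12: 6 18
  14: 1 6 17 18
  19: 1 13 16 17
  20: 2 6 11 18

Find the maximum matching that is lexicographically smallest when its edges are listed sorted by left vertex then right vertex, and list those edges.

Lex-smallest maximum matching: {(0,8), (3,15), (4,6), (5,17), (9,7), (10,18), (14,1), (19,13), (20,2)}

|M| = 9 (so the lex-smallest maximum matching has 9 edges)
process left vertices in ascending order; for each, take the smallest-labelled available neighbour that still permits 9 edges overall, or leave it unmatched if none does
lex-smallest matching: {0-8, 3-15, 4-6, 5-17, 9-7, 10-18, 14-1, 19-13, 20-2}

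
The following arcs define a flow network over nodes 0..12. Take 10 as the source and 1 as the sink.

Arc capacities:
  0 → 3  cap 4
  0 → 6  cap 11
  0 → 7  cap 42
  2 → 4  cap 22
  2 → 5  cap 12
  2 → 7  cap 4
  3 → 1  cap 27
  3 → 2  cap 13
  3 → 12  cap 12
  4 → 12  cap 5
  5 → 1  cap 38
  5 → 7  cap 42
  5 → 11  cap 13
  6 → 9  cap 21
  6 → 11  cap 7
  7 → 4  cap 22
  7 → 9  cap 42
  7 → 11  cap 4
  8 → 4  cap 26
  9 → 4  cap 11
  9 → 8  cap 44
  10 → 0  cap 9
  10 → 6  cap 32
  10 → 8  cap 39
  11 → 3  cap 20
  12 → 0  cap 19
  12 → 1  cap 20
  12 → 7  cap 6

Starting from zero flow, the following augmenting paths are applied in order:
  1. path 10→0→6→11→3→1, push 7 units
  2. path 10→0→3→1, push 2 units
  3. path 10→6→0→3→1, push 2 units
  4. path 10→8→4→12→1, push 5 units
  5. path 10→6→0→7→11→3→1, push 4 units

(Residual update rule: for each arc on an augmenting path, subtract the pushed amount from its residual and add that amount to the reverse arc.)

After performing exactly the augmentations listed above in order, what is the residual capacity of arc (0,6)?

after path 1 (10→0→6→11→3→1, push 7): res(0,6)=4
after path 2 (10→0→3→1, push 2): res(0,6)=4
after path 3 (10→6→0→3→1, push 2): res(0,6)=6
after path 4 (10→8→4→12→1, push 5): res(0,6)=6
after path 5 (10→6→0→7→11→3→1, push 4): res(0,6)=10

Residual capacity of (0,6): 10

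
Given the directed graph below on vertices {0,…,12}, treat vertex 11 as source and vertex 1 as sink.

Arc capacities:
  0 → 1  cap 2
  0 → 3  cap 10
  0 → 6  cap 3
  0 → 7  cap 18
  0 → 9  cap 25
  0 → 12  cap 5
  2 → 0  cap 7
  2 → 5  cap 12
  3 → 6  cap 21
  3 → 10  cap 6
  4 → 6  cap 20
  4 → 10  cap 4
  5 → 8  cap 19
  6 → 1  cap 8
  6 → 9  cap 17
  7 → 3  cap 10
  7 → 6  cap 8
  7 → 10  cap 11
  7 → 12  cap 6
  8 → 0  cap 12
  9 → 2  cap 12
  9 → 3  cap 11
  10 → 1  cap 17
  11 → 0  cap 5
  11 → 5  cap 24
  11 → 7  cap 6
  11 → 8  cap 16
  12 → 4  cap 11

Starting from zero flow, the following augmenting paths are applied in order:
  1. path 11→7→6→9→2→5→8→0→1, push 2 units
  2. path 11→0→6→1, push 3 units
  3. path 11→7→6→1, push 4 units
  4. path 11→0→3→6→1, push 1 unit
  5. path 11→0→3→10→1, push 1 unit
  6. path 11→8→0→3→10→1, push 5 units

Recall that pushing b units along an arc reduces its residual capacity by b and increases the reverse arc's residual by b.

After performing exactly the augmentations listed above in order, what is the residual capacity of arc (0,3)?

Residual capacity of (0,3): 3

after path 1 (11→7→6→9→2→5→8→0→1, push 2): res(0,3)=10
after path 2 (11→0→6→1, push 3): res(0,3)=10
after path 3 (11→7→6→1, push 4): res(0,3)=10
after path 4 (11→0→3→6→1, push 1): res(0,3)=9
after path 5 (11→0→3→10→1, push 1): res(0,3)=8
after path 6 (11→8→0→3→10→1, push 5): res(0,3)=3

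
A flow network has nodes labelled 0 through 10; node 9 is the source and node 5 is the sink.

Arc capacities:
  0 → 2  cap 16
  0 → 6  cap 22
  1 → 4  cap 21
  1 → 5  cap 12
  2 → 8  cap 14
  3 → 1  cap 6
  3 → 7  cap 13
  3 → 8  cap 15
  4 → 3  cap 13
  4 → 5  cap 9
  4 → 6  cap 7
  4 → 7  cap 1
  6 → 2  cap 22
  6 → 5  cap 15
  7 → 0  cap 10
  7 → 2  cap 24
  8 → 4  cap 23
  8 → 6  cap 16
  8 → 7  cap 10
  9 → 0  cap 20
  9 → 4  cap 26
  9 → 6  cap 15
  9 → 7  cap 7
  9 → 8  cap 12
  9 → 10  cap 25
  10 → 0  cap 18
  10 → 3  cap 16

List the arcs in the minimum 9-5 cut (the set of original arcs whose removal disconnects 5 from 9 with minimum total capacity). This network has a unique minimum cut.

Min-cut arcs: {(3,1), (4,5), (6,5)} (total capacity 30)

augment #1: 9→4→5 push 9
augment #2: 9→6→5 push 15
augment #3: 9→4→3→1→5 push 6
max flow = 30; residual-reachable set from 9 gives S-side
cut edges (S→T): {(3,1), (4,5), (6,5)} total cap 30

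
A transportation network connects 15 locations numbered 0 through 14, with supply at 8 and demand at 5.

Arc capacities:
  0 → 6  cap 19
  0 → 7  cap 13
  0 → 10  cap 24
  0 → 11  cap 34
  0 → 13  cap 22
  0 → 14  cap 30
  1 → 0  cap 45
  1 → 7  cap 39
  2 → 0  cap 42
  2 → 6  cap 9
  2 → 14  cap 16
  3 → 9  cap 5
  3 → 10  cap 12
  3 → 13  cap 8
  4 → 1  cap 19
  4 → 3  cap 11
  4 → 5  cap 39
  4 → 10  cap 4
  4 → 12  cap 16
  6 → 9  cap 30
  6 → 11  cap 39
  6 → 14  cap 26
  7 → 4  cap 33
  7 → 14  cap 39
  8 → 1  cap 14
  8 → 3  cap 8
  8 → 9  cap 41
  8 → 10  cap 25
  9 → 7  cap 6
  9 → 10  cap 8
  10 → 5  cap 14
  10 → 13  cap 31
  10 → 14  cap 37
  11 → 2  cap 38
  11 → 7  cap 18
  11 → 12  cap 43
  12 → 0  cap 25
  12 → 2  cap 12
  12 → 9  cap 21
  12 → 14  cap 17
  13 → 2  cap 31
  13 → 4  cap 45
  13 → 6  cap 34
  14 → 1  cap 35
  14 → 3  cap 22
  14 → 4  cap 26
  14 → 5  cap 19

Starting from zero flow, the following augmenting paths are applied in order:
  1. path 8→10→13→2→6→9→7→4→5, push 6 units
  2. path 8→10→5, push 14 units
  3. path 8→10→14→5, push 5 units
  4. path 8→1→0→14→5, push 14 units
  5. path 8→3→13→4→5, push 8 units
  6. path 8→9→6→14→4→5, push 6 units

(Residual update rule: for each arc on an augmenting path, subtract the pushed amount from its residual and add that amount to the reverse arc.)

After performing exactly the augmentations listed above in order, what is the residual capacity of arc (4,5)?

after path 1 (8→10→13→2→6→9→7→4→5, push 6): res(4,5)=33
after path 2 (8→10→5, push 14): res(4,5)=33
after path 3 (8→10→14→5, push 5): res(4,5)=33
after path 4 (8→1→0→14→5, push 14): res(4,5)=33
after path 5 (8→3→13→4→5, push 8): res(4,5)=25
after path 6 (8→9→6→14→4→5, push 6): res(4,5)=19

Residual capacity of (4,5): 19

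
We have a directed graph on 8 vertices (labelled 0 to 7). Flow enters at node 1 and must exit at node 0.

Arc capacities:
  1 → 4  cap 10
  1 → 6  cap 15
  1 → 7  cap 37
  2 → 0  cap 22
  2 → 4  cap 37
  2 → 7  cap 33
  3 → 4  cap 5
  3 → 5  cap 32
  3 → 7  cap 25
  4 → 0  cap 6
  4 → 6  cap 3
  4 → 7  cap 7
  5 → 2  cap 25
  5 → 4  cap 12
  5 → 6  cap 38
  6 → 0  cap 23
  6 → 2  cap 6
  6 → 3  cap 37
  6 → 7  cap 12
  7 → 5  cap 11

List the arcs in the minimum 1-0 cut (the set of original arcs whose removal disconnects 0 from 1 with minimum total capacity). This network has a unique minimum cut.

Min-cut arcs: {(1,6), (4,0), (4,6), (7,5)} (total capacity 35)

augment #1: 1→4→0 push 6
augment #2: 1→6→0 push 15
augment #3: 1→4→6→0 push 3
augment #4: 1→7→5→2→0 push 11
max flow = 35; residual-reachable set from 1 gives S-side
cut edges (S→T): {(1,6), (4,0), (4,6), (7,5)} total cap 35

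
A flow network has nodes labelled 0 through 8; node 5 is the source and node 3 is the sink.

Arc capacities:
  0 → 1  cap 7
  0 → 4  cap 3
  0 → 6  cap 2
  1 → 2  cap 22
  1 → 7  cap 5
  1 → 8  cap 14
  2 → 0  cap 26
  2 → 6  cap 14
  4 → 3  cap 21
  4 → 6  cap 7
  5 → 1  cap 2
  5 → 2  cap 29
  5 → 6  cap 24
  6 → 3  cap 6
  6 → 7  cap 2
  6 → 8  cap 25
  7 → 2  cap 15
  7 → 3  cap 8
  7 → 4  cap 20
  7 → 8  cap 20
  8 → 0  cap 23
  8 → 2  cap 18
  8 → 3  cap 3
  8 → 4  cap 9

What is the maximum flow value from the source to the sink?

augment #1: 5→6→3 bottleneck 6, total now 6
augment #2: 5→1→7→3 bottleneck 2, total now 8
augment #3: 5→6→7→3 bottleneck 2, total now 10
augment #4: 5→6→8→3 bottleneck 3, total now 13
augment #5: 5→2→0→4→3 bottleneck 3, total now 16
augment #6: 5→6→8→4→3 bottleneck 9, total now 25
augment #7: 5→2→0→1→7→3 bottleneck 3, total now 28

Maximum flow value: 28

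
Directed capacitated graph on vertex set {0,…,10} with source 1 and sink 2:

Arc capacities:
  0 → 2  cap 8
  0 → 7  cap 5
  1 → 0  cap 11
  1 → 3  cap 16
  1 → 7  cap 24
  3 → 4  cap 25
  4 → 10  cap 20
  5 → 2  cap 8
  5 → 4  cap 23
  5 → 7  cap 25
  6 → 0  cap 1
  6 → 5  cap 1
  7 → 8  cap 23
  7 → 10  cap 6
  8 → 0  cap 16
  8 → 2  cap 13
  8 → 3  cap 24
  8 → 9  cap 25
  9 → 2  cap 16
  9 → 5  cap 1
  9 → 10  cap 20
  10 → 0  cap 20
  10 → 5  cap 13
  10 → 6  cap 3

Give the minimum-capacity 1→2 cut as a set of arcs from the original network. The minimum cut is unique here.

Min-cut arcs: {(0,2), (5,2), (7,8)} (total capacity 39)

augment #1: 1→0→2 push 8
augment #2: 1→7→8→2 push 13
augment #3: 1→7→8→9→2 push 10
augment #4: 1→7→10→5→2 push 1
augment #5: 1→0→7→10→5→2 push 3
augment #6: 1→3→4→10→5→2 push 4
max flow = 39; residual-reachable set from 1 gives S-side
cut edges (S→T): {(0,2), (5,2), (7,8)} total cap 39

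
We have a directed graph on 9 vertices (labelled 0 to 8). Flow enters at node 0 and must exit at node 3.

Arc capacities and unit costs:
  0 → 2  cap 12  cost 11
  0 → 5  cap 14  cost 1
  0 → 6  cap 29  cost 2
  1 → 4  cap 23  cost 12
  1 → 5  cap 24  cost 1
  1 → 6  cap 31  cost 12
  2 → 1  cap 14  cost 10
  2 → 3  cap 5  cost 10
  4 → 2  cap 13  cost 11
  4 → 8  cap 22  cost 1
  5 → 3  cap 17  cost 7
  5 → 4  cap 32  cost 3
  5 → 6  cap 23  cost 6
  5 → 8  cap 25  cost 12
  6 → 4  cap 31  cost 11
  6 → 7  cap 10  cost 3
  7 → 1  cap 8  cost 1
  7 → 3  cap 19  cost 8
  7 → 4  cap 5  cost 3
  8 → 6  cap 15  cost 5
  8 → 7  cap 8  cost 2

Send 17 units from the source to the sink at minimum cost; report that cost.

Minimum cost for 17 units: 151

shortest-cost path #1: 0→5→3 push 14 @ unit cost 8 (adds 112)
shortest-cost path #2: 0→6→7→3 push 3 @ unit cost 13 (adds 39)
total cost = 151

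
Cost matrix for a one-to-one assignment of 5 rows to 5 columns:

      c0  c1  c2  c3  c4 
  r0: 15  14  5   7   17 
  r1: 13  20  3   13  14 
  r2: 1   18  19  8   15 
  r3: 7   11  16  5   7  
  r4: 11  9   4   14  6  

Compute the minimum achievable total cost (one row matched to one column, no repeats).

optimal assignment: row0→col3 (cost 7), row1→col2 (cost 3), row2→col0 (cost 1), row3→col4 (cost 7), row4→col1 (cost 9)
total = 7 + 3 + 1 + 7 + 9 = 27

Minimum assignment cost: 27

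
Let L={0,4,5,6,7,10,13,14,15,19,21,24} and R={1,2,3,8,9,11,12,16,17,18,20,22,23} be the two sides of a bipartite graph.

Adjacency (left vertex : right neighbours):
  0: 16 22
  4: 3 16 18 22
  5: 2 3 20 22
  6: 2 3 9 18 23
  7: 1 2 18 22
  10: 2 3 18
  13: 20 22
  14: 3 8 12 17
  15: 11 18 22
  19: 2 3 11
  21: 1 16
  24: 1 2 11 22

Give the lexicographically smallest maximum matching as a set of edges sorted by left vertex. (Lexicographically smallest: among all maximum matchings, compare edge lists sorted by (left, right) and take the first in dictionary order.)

|M| = 10 (so the lex-smallest maximum matching has 10 edges)
process left vertices in ascending order; for each, take the smallest-labelled available neighbour that still permits 10 edges overall, or leave it unmatched if none does
lex-smallest matching: {0-16, 4-3, 5-2, 6-9, 7-1, 10-18, 13-20, 14-8, 15-11, 24-22}

Lex-smallest maximum matching: {(0,16), (4,3), (5,2), (6,9), (7,1), (10,18), (13,20), (14,8), (15,11), (24,22)}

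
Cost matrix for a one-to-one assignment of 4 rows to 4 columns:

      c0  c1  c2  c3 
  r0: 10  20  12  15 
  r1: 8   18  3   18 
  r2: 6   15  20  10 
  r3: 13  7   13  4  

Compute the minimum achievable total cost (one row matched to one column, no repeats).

optimal assignment: row0→col0 (cost 10), row1→col2 (cost 3), row2→col3 (cost 10), row3→col1 (cost 7)
total = 10 + 3 + 10 + 7 = 30

Minimum assignment cost: 30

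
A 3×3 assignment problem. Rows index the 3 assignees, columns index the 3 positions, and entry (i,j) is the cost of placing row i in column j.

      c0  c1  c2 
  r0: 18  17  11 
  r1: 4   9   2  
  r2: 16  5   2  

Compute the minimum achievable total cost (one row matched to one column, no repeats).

optimal assignment: row0→col2 (cost 11), row1→col0 (cost 4), row2→col1 (cost 5)
total = 11 + 4 + 5 = 20

Minimum assignment cost: 20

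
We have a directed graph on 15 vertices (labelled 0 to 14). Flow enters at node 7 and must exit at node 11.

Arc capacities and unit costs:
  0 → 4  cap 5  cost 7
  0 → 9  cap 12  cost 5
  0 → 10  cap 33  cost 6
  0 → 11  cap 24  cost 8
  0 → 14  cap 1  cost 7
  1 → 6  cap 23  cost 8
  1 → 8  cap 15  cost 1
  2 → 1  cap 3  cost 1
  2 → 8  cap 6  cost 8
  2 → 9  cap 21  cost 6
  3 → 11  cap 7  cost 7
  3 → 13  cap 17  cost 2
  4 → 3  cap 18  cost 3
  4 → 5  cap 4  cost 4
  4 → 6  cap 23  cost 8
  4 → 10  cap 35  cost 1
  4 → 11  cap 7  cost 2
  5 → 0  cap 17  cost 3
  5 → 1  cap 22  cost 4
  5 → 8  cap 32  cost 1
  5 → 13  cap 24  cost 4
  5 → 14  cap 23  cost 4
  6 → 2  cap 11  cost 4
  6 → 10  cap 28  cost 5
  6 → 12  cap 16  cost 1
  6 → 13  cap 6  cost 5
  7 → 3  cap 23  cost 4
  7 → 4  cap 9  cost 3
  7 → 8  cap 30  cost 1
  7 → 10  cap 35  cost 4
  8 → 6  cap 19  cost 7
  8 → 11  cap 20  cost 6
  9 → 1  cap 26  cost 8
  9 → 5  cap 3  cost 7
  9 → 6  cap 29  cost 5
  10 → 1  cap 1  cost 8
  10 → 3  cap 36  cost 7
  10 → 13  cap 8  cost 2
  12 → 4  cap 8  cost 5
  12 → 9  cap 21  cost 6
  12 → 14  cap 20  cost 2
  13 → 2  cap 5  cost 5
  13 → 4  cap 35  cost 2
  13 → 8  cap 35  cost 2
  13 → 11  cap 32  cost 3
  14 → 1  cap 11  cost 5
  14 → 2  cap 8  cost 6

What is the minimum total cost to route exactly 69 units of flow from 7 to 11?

Minimum cost for 69 units: 670

shortest-cost path #1: 7→4→11 push 7 @ unit cost 5 (adds 35)
shortest-cost path #2: 7→8→11 push 20 @ unit cost 7 (adds 140)
shortest-cost path #3: 7→10→13→11 push 8 @ unit cost 9 (adds 72)
shortest-cost path #4: 7→3→13→11 push 17 @ unit cost 9 (adds 153)
shortest-cost path #5: 7→3→11 push 6 @ unit cost 11 (adds 66)
shortest-cost path #6: 7→4→3→11 push 1 @ unit cost 13 (adds 13)
shortest-cost path #7: 7→4→5→13→11 push 1 @ unit cost 14 (adds 14)
shortest-cost path #8: 7→8→6→13→11 push 6 @ unit cost 16 (adds 96)
shortest-cost path #9: 7→10→3→4→5→0→11 push 1 @ unit cost 23 (adds 23)
shortest-cost path #10: 7→8→6→12→4→5→0→11 push 2 @ unit cost 29 (adds 58)
total cost = 670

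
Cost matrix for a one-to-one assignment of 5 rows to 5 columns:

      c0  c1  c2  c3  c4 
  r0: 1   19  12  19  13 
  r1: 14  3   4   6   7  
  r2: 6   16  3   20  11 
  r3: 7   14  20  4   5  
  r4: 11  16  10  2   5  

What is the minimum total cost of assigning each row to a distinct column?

Minimum assignment cost: 14

optimal assignment: row0→col0 (cost 1), row1→col1 (cost 3), row2→col2 (cost 3), row3→col4 (cost 5), row4→col3 (cost 2)
total = 1 + 3 + 3 + 5 + 2 = 14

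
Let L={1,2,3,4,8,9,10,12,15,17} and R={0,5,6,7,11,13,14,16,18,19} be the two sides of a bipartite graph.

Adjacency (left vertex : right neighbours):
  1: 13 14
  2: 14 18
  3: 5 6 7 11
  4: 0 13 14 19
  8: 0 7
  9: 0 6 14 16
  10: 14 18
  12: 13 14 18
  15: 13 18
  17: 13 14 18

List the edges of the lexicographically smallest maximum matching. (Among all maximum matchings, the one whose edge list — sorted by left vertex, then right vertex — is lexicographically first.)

|M| = 7 (so the lex-smallest maximum matching has 7 edges)
process left vertices in ascending order; for each, take the smallest-labelled available neighbour that still permits 7 edges overall, or leave it unmatched if none does
lex-smallest matching: {1-13, 2-14, 3-5, 4-0, 8-7, 9-6, 10-18}

Lex-smallest maximum matching: {(1,13), (2,14), (3,5), (4,0), (8,7), (9,6), (10,18)}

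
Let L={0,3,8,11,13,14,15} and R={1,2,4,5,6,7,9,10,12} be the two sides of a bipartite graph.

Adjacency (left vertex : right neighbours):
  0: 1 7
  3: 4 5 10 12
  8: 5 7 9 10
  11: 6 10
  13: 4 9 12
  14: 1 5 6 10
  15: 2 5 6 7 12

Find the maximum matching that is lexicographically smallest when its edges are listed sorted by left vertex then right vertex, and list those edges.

Lex-smallest maximum matching: {(0,1), (3,4), (8,5), (11,6), (13,9), (14,10), (15,2)}

|M| = 7 (so the lex-smallest maximum matching has 7 edges)
process left vertices in ascending order; for each, take the smallest-labelled available neighbour that still permits 7 edges overall, or leave it unmatched if none does
lex-smallest matching: {0-1, 3-4, 8-5, 11-6, 13-9, 14-10, 15-2}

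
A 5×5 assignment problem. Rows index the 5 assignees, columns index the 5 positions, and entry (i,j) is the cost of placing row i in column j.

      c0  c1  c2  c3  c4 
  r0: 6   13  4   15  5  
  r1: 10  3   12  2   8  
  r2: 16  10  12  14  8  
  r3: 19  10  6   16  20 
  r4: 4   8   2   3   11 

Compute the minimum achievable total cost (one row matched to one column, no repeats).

Minimum assignment cost: 26

optimal assignment: row0→col0 (cost 6), row1→col1 (cost 3), row2→col4 (cost 8), row3→col2 (cost 6), row4→col3 (cost 3)
total = 6 + 3 + 8 + 6 + 3 = 26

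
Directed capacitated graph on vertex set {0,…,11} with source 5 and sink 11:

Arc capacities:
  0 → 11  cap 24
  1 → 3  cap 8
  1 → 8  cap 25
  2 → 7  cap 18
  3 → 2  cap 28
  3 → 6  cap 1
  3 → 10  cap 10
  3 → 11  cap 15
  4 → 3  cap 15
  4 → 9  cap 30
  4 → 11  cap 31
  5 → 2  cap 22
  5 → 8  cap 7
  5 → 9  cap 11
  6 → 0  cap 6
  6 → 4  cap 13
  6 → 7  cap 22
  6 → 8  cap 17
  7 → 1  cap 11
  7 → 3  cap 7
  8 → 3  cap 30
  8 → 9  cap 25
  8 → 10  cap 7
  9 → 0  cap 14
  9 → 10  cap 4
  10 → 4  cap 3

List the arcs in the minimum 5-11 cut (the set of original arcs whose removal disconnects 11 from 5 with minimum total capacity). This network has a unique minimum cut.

augment #1: 5→8→3→11 push 7
augment #2: 5→9→0→11 push 11
augment #3: 5→2→7→3→11 push 7
augment #4: 5→2→7→1→3→11 push 1
augment #5: 5→2→7→1→3→6→0→11 push 1
augment #6: 5→2→7→1→3→10→4→11 push 3
augment #7: 5→2→7→1→8→9→0→11 push 3
max flow = 33; residual-reachable set from 5 gives S-side
cut edges (S→T): {(3,6), (3,11), (9,0), (10,4)} total cap 33

Min-cut arcs: {(3,6), (3,11), (9,0), (10,4)} (total capacity 33)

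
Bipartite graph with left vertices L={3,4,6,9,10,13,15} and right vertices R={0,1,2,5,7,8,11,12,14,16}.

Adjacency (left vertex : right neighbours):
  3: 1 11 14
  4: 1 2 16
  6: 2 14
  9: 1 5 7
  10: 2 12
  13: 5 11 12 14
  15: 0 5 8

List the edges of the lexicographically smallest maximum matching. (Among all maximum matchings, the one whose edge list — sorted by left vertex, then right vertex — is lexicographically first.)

Lex-smallest maximum matching: {(3,1), (4,2), (6,14), (9,5), (10,12), (13,11), (15,0)}

|M| = 7 (so the lex-smallest maximum matching has 7 edges)
process left vertices in ascending order; for each, take the smallest-labelled available neighbour that still permits 7 edges overall, or leave it unmatched if none does
lex-smallest matching: {3-1, 4-2, 6-14, 9-5, 10-12, 13-11, 15-0}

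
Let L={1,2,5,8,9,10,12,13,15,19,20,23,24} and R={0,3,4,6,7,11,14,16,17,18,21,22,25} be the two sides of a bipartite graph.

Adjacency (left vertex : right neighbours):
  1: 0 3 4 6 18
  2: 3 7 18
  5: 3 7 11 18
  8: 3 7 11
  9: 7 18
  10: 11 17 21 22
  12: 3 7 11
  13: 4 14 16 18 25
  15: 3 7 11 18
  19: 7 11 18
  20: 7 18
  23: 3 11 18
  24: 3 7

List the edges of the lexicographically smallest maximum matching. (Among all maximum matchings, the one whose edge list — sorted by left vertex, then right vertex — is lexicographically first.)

Lex-smallest maximum matching: {(1,0), (2,3), (5,7), (8,11), (9,18), (10,17), (13,4)}

|M| = 7 (so the lex-smallest maximum matching has 7 edges)
process left vertices in ascending order; for each, take the smallest-labelled available neighbour that still permits 7 edges overall, or leave it unmatched if none does
lex-smallest matching: {1-0, 2-3, 5-7, 8-11, 9-18, 10-17, 13-4}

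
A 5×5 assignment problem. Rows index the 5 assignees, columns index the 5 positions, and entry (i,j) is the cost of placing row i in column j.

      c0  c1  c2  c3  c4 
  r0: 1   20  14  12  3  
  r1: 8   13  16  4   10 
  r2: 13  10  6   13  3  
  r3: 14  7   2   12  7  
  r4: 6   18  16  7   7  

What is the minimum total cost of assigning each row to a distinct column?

Minimum assignment cost: 24

optimal assignment: row0→col0 (cost 1), row1→col3 (cost 4), row2→col1 (cost 10), row3→col2 (cost 2), row4→col4 (cost 7)
total = 1 + 4 + 10 + 2 + 7 = 24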